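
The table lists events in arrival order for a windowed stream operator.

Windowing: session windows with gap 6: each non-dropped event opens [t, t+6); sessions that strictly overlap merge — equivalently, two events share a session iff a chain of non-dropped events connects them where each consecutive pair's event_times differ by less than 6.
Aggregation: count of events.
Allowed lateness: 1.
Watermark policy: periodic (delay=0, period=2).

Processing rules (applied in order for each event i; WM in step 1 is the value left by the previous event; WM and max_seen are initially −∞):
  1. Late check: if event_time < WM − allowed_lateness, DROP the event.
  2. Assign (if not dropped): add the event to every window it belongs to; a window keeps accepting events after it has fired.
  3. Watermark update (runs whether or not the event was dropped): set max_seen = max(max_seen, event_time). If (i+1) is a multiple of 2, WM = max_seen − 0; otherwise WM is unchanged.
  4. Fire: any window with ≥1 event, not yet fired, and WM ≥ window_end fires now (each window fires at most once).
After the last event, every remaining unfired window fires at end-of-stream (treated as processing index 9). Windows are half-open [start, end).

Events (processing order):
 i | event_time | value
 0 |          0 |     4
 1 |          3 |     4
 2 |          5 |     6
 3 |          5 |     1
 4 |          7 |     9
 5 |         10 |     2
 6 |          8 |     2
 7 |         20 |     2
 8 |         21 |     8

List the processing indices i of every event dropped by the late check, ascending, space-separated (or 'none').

6

i=0 t=0 v=4: → [0,6); WM=−∞
i=1 t=3 v=4: → [0,9); WM=3
i=2 t=5 v=6: → [0,11); WM=3
i=3 t=5 v=1: → [0,11); WM=5
i=4 t=7 v=9: → [0,13); WM=5
i=5 t=10 v=2: → [0,16); WM=10
i=6 t=8 v=2: DROP (t<10-1); WM=10
i=7 t=20 v=2: → [20,26); WM=20
i=8 t=21 v=8: → [20,27); WM=20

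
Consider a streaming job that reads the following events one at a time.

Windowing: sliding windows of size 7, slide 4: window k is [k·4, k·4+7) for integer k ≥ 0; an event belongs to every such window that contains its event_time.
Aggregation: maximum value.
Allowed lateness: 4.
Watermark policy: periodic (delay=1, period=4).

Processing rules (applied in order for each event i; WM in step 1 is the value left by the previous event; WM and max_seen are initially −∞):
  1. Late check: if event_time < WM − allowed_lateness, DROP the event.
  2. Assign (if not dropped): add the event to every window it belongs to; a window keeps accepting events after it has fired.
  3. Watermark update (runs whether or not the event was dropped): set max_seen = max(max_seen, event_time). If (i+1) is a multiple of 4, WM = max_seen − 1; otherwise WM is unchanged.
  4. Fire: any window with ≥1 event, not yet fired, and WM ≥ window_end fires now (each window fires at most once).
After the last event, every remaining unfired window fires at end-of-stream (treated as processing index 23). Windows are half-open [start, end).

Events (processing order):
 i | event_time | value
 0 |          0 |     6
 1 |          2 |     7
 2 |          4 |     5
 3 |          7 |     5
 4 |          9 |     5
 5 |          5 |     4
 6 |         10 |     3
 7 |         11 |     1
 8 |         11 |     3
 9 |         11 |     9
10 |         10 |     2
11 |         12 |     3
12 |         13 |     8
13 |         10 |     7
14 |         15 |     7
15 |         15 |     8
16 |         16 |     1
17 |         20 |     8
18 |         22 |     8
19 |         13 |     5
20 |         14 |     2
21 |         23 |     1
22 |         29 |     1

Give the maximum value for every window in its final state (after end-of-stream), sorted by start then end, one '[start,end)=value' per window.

i=0 t=0 v=6: → [0,7); WM=−∞
i=1 t=2 v=7: → [0,7); WM=−∞
i=2 t=4 v=5: → [4,11),[0,7); WM=−∞
i=3 t=7 v=5: → [4,11); WM=6
i=4 t=9 v=5: → [8,15),[4,11); WM=6
i=5 t=5 v=4: → [4,11),[0,7); WM=6
i=6 t=10 v=3: → [8,15),[4,11); WM=6
i=7 t=11 v=1: → [8,15); WM=10; [0,7) fires=7
i=8 t=11 v=3: → [8,15); WM=10
i=9 t=11 v=9: → [8,15); WM=10
i=10 t=10 v=2: → [8,15),[4,11); WM=10
i=11 t=12 v=3: → [12,19),[8,15); WM=11; [4,11) fires=5
i=12 t=13 v=8: → [12,19),[8,15); WM=11
i=13 t=10 v=7: → [8,15),[4,11); WM=11
i=14 t=15 v=7: → [12,19); WM=11
i=15 t=15 v=8: → [12,19); WM=14
i=16 t=16 v=1: → [16,23),[12,19); WM=14
i=17 t=20 v=8: → [20,27),[16,23); WM=14
i=18 t=22 v=8: → [20,27),[16,23); WM=14
i=19 t=13 v=5: → [12,19),[8,15); WM=21; [8,15) fires=9 [12,19) fires=8
i=20 t=14 v=2: DROP (t<21-4); WM=21
i=21 t=23 v=1: → [20,27); WM=21
i=22 t=29 v=1: → [28,35),[24,31); WM=21

[0,7)=7 [4,11)=7 [8,15)=9 [12,19)=8 [16,23)=8 [20,27)=8 [24,31)=1 [28,35)=1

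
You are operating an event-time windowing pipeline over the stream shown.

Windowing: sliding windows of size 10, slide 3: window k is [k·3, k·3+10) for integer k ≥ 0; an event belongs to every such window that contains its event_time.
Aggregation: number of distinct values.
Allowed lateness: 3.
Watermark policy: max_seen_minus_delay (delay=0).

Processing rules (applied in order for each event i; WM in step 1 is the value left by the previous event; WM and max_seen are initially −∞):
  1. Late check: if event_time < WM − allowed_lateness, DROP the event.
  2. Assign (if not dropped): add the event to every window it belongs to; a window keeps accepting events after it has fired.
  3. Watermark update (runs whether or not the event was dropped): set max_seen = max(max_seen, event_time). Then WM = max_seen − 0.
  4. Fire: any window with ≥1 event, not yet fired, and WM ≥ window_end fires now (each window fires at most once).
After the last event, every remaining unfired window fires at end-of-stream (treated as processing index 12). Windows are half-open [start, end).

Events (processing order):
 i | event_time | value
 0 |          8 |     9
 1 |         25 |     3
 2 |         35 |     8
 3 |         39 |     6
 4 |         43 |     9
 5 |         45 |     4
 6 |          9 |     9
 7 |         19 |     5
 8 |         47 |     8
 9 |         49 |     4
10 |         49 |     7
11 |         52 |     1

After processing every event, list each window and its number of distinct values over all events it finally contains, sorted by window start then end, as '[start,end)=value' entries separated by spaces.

i=0 t=8 v=9: → [6,16),[3,13),[0,10); WM=8
i=1 t=25 v=3: → [24,34),[21,31),[18,28); WM=25; [0,10) fires=1 [3,13) fires=1 [6,16) fires=1
i=2 t=35 v=8: → [33,43),[30,40),[27,37); WM=35; [18,28) fires=1 [21,31) fires=1 [24,34) fires=1
i=3 t=39 v=6: → [39,49),[36,46),[33,43),[30,40); WM=39; [27,37) fires=1
i=4 t=43 v=9: → [42,52),[39,49),[36,46); WM=43; [30,40) fires=2 [33,43) fires=2
i=5 t=45 v=4: → [45,55),[42,52),[39,49),[36,46); WM=45
i=6 t=9 v=9: DROP (t<45-3); WM=45
i=7 t=19 v=5: DROP (t<45-3); WM=45
i=8 t=47 v=8: → [45,55),[42,52),[39,49); WM=47; [36,46) fires=3
i=9 t=49 v=4: → [48,58),[45,55),[42,52); WM=49; [39,49) fires=4
i=10 t=49 v=7: → [48,58),[45,55),[42,52); WM=49
i=11 t=52 v=1: → [51,61),[48,58),[45,55); WM=52; [42,52) fires=4

[0,10)=1 [3,13)=1 [6,16)=1 [18,28)=1 [21,31)=1 [24,34)=1 [27,37)=1 [30,40)=2 [33,43)=2 [36,46)=3 [39,49)=4 [42,52)=4 [45,55)=4 [48,58)=3 [51,61)=1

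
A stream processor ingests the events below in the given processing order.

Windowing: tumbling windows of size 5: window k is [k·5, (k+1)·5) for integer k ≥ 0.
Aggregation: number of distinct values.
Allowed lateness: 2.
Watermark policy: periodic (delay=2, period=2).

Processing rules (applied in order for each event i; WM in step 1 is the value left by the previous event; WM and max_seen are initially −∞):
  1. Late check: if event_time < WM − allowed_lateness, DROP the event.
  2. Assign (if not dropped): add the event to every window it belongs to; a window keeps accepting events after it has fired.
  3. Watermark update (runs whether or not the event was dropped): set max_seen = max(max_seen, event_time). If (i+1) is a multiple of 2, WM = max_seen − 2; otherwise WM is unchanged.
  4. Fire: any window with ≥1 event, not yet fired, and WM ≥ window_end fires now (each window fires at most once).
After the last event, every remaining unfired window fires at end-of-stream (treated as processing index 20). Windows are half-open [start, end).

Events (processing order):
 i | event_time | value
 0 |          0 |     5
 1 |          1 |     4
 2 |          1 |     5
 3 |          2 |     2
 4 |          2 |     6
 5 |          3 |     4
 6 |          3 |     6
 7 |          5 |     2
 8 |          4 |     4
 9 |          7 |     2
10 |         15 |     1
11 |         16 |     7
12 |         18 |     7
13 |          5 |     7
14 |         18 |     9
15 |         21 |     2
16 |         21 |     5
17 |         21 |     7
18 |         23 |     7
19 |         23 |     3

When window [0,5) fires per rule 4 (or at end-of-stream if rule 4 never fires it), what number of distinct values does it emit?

4

i=0 t=0 v=5: → [0,5); WM=−∞
i=1 t=1 v=4: → [0,5); WM=-1
i=2 t=1 v=5: → [0,5); WM=-1
i=3 t=2 v=2: → [0,5); WM=0
i=4 t=2 v=6: → [0,5); WM=0
i=5 t=3 v=4: → [0,5); WM=1
i=6 t=3 v=6: → [0,5); WM=1
i=7 t=5 v=2: → [5,10); WM=3
i=8 t=4 v=4: → [0,5); WM=3
i=9 t=7 v=2: → [5,10); WM=5; [0,5) fires=4
i=10 t=15 v=1: → [15,20); WM=5
i=11 t=16 v=7: → [15,20); WM=14; [5,10) fires=1
i=12 t=18 v=7: → [15,20); WM=14
i=13 t=5 v=7: DROP (t<14-2); WM=16
i=14 t=18 v=9: → [15,20); WM=16
i=15 t=21 v=2: → [20,25); WM=19
i=16 t=21 v=5: → [20,25); WM=19
i=17 t=21 v=7: → [20,25); WM=19
i=18 t=23 v=7: → [20,25); WM=19
i=19 t=23 v=3: → [20,25); WM=21; [15,20) fires=3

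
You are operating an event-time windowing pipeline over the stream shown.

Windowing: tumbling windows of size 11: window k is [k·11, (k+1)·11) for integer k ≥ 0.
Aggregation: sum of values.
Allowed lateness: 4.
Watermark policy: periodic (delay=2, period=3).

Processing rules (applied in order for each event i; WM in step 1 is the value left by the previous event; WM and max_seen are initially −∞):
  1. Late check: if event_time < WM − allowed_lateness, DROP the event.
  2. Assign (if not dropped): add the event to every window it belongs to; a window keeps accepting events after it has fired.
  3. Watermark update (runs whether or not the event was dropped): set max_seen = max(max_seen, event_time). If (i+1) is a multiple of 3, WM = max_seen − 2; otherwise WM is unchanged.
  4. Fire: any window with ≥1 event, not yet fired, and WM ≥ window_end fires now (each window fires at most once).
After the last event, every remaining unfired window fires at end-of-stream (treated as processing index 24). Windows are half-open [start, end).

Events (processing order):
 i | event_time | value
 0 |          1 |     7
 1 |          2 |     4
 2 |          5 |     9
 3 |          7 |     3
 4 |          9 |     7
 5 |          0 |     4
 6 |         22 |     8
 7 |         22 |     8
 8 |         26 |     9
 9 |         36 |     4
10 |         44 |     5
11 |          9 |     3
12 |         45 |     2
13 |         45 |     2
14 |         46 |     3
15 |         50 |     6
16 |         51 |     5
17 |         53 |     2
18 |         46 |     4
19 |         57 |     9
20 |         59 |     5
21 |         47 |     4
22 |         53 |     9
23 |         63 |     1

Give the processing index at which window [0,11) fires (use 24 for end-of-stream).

i=0 t=1 v=7: → [0,11); WM=−∞
i=1 t=2 v=4: → [0,11); WM=−∞
i=2 t=5 v=9: → [0,11); WM=3
i=3 t=7 v=3: → [0,11); WM=3
i=4 t=9 v=7: → [0,11); WM=3
i=5 t=0 v=4: → [0,11); WM=7
i=6 t=22 v=8: → [22,33); WM=7
i=7 t=22 v=8: → [22,33); WM=7
i=8 t=26 v=9: → [22,33); WM=24; [0,11) fires=34
i=9 t=36 v=4: → [33,44); WM=24
i=10 t=44 v=5: → [44,55); WM=24
i=11 t=9 v=3: DROP (t<24-4); WM=42; [22,33) fires=25
i=12 t=45 v=2: → [44,55); WM=42
i=13 t=45 v=2: → [44,55); WM=42
i=14 t=46 v=3: → [44,55); WM=44; [33,44) fires=4
i=15 t=50 v=6: → [44,55); WM=44
i=16 t=51 v=5: → [44,55); WM=44
i=17 t=53 v=2: → [44,55); WM=51
i=18 t=46 v=4: DROP (t<51-4); WM=51
i=19 t=57 v=9: → [55,66); WM=51
i=20 t=59 v=5: → [55,66); WM=57; [44,55) fires=25
i=21 t=47 v=4: DROP (t<57-4); WM=57
i=22 t=53 v=9: → [44,55); WM=57
i=23 t=63 v=1: → [55,66); WM=61

8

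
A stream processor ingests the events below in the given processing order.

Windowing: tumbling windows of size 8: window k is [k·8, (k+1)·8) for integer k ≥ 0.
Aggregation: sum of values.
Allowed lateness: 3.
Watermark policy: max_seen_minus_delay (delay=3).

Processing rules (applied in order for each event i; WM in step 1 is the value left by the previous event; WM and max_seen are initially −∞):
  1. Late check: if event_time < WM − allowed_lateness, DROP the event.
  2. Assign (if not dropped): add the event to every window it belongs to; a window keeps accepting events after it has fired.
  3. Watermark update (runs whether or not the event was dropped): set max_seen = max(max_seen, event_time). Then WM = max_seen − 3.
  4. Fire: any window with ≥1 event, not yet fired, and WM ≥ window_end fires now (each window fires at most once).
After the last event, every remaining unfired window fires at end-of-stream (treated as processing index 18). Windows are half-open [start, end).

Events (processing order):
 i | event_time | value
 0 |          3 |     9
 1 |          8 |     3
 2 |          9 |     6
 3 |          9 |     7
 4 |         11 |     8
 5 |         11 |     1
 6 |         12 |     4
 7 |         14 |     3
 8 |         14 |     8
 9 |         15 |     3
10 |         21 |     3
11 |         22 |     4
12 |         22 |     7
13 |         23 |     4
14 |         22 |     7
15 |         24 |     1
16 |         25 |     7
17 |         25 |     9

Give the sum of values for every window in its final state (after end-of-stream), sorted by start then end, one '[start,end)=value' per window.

i=0 t=3 v=9: → [0,8); WM=0
i=1 t=8 v=3: → [8,16); WM=5
i=2 t=9 v=6: → [8,16); WM=6
i=3 t=9 v=7: → [8,16); WM=6
i=4 t=11 v=8: → [8,16); WM=8; [0,8) fires=9
i=5 t=11 v=1: → [8,16); WM=8
i=6 t=12 v=4: → [8,16); WM=9
i=7 t=14 v=3: → [8,16); WM=11
i=8 t=14 v=8: → [8,16); WM=11
i=9 t=15 v=3: → [8,16); WM=12
i=10 t=21 v=3: → [16,24); WM=18; [8,16) fires=43
i=11 t=22 v=4: → [16,24); WM=19
i=12 t=22 v=7: → [16,24); WM=19
i=13 t=23 v=4: → [16,24); WM=20
i=14 t=22 v=7: → [16,24); WM=20
i=15 t=24 v=1: → [24,32); WM=21
i=16 t=25 v=7: → [24,32); WM=22
i=17 t=25 v=9: → [24,32); WM=22

[0,8)=9 [8,16)=43 [16,24)=25 [24,32)=17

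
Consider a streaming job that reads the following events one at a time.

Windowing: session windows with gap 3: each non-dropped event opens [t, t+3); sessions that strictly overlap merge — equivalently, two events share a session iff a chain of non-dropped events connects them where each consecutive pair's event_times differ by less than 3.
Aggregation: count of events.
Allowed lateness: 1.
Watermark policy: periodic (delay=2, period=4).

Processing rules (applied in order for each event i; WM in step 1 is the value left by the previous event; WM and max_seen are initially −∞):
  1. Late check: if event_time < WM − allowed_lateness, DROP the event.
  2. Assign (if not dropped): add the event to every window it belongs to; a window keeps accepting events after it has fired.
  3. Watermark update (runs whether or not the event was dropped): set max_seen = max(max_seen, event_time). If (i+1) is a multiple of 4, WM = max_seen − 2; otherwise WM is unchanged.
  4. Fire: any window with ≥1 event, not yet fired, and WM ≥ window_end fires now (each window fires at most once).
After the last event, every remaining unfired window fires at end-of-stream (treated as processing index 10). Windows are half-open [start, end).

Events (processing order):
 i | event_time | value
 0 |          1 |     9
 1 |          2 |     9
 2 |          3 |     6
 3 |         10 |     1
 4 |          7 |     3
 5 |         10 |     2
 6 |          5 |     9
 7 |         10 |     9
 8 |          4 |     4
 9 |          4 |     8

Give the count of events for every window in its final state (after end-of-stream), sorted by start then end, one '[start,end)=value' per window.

[1,6)=3 [7,10)=1 [10,13)=3

i=0 t=1 v=9: → [1,4); WM=−∞
i=1 t=2 v=9: → [1,5); WM=−∞
i=2 t=3 v=6: → [1,6); WM=−∞
i=3 t=10 v=1: → [10,13); WM=8
i=4 t=7 v=3: → [7,10); WM=8
i=5 t=10 v=2: → [10,13); WM=8
i=6 t=5 v=9: DROP (t<8-1); WM=8
i=7 t=10 v=9: → [10,13); WM=8
i=8 t=4 v=4: DROP (t<8-1); WM=8
i=9 t=4 v=8: DROP (t<8-1); WM=8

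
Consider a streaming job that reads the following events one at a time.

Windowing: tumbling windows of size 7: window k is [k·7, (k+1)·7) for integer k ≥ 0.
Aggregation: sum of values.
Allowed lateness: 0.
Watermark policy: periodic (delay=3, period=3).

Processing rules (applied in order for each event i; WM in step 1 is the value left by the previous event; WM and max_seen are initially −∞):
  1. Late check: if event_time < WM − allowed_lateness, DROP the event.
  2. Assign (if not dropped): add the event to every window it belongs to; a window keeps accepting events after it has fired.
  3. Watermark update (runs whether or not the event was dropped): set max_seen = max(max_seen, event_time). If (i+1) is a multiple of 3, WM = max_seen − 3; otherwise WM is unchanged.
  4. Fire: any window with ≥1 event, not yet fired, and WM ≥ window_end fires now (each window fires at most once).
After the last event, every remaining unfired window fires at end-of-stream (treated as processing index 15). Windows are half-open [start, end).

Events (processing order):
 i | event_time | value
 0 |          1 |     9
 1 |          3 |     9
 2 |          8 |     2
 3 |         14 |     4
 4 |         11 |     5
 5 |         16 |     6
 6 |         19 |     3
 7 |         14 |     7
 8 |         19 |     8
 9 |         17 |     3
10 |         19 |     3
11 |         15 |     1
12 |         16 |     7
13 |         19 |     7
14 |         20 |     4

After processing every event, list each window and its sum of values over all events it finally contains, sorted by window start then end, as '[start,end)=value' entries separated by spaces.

i=0 t=1 v=9: → [0,7); WM=−∞
i=1 t=3 v=9: → [0,7); WM=−∞
i=2 t=8 v=2: → [7,14); WM=5
i=3 t=14 v=4: → [14,21); WM=5
i=4 t=11 v=5: → [7,14); WM=5
i=5 t=16 v=6: → [14,21); WM=13; [0,7) fires=18
i=6 t=19 v=3: → [14,21); WM=13
i=7 t=14 v=7: → [14,21); WM=13
i=8 t=19 v=8: → [14,21); WM=16; [7,14) fires=7
i=9 t=17 v=3: → [14,21); WM=16
i=10 t=19 v=3: → [14,21); WM=16
i=11 t=15 v=1: DROP (t<16-0); WM=16
i=12 t=16 v=7: → [14,21); WM=16
i=13 t=19 v=7: → [14,21); WM=16
i=14 t=20 v=4: → [14,21); WM=17

[0,7)=18 [7,14)=7 [14,21)=52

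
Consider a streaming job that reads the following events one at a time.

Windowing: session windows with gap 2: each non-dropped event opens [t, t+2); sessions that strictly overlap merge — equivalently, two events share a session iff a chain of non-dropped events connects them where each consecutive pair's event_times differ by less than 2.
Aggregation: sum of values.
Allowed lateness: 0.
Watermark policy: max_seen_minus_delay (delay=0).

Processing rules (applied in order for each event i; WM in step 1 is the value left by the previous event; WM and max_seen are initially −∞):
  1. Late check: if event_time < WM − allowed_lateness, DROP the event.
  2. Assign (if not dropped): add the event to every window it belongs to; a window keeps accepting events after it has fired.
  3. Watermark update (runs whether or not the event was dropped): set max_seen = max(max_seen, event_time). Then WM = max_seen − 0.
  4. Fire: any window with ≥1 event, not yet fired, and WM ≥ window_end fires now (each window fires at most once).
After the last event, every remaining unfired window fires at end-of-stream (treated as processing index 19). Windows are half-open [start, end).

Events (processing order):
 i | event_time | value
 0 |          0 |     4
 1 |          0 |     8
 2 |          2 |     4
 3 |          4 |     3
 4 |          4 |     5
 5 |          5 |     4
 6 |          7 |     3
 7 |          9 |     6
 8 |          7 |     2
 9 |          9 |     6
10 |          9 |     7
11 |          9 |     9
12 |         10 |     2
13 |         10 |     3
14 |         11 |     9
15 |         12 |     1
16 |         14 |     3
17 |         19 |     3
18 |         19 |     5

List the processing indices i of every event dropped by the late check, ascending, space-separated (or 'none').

i=0 t=0 v=4: → [0,2); WM=0
i=1 t=0 v=8: → [0,2); WM=0
i=2 t=2 v=4: → [2,4); WM=2
i=3 t=4 v=3: → [4,6); WM=4
i=4 t=4 v=5: → [4,6); WM=4
i=5 t=5 v=4: → [4,7); WM=5
i=6 t=7 v=3: → [7,9); WM=7
i=7 t=9 v=6: → [9,11); WM=9
i=8 t=7 v=2: DROP (t<9-0); WM=9
i=9 t=9 v=6: → [9,11); WM=9
i=10 t=9 v=7: → [9,11); WM=9
i=11 t=9 v=9: → [9,11); WM=9
i=12 t=10 v=2: → [9,12); WM=10
i=13 t=10 v=3: → [9,12); WM=10
i=14 t=11 v=9: → [9,13); WM=11
i=15 t=12 v=1: → [9,14); WM=12
i=16 t=14 v=3: → [14,16); WM=14
i=17 t=19 v=3: → [19,21); WM=19
i=18 t=19 v=5: → [19,21); WM=19

8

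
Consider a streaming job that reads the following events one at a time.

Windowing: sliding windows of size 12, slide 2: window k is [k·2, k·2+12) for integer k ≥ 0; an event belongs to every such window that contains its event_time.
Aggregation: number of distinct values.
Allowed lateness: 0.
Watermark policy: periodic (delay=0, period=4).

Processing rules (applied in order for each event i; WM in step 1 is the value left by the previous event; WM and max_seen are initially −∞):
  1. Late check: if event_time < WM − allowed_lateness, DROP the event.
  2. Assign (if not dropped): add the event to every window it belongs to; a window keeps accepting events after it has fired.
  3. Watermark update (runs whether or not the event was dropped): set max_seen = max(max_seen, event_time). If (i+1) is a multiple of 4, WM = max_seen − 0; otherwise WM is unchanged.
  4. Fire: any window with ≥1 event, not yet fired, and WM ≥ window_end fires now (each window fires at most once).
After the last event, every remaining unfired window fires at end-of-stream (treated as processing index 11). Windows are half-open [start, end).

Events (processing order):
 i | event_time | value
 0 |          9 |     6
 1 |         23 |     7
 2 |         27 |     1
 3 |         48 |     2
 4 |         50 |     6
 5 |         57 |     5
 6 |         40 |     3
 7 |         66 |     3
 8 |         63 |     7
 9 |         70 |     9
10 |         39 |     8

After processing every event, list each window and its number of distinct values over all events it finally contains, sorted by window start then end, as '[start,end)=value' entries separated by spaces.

i=0 t=9 v=6: → [8,20),[6,18),[4,16),[2,14),[0,12); WM=−∞
i=1 t=23 v=7: → [22,34),[20,32),[18,30),[16,28),[14,26),[12,24); WM=−∞
i=2 t=27 v=1: → [26,38),[24,36),[22,34),[20,32),[18,30),[16,28); WM=−∞
i=3 t=48 v=2: → [48,60),[46,58),[44,56),[42,54),[40,52),[38,50); WM=48; [0,12) fires=1 [2,14) fires=1 [4,16) fires=1 [6,18) fires=1 [8,20) fires=1 [12,24) fires=1 [14,26) fires=1 [16,28) fires=2 [18,30) fires=2 [20,32) fires=2 [22,34) fires=2 [24,36) fires=1 [26,38) fires=1
i=4 t=50 v=6: → [50,62),[48,60),[46,58),[44,56),[42,54),[40,52); WM=48
i=5 t=57 v=5: → [56,68),[54,66),[52,64),[50,62),[48,60),[46,58); WM=48
i=6 t=40 v=3: DROP (t<48-0); WM=48
i=7 t=66 v=3: → [66,78),[64,76),[62,74),[60,72),[58,70),[56,68); WM=66; [38,50) fires=1 [40,52) fires=2 [42,54) fires=2 [44,56) fires=2 [46,58) fires=3 [48,60) fires=3 [50,62) fires=2 [52,64) fires=1 [54,66) fires=1
i=8 t=63 v=7: DROP (t<66-0); WM=66
i=9 t=70 v=9: → [70,82),[68,80),[66,78),[64,76),[62,74),[60,72); WM=66
i=10 t=39 v=8: DROP (t<66-0); WM=66

[0,12)=1 [2,14)=1 [4,16)=1 [6,18)=1 [8,20)=1 [12,24)=1 [14,26)=1 [16,28)=2 [18,30)=2 [20,32)=2 [22,34)=2 [24,36)=1 [26,38)=1 [38,50)=1 [40,52)=2 [42,54)=2 [44,56)=2 [46,58)=3 [48,60)=3 [50,62)=2 [52,64)=1 [54,66)=1 [56,68)=2 [58,70)=1 [60,72)=2 [62,74)=2 [64,76)=2 [66,78)=2 [68,80)=1 [70,82)=1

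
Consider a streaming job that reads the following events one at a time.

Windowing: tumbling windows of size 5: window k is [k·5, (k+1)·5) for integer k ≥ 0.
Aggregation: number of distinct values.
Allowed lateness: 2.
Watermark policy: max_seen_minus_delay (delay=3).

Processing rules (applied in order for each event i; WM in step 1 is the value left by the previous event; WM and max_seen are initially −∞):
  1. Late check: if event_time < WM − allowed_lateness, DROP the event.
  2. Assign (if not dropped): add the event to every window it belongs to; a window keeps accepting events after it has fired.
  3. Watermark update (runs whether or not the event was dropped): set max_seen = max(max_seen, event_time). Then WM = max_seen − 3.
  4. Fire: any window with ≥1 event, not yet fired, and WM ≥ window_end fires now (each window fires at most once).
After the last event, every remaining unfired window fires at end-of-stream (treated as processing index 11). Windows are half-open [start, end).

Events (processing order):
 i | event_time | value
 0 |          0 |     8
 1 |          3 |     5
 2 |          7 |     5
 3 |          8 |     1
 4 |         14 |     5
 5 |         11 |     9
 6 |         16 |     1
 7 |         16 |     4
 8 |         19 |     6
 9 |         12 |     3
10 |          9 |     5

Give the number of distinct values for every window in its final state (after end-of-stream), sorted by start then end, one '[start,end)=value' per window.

[0,5)=2 [5,10)=2 [10,15)=2 [15,20)=3

i=0 t=0 v=8: → [0,5); WM=-3
i=1 t=3 v=5: → [0,5); WM=0
i=2 t=7 v=5: → [5,10); WM=4
i=3 t=8 v=1: → [5,10); WM=5; [0,5) fires=2
i=4 t=14 v=5: → [10,15); WM=11; [5,10) fires=2
i=5 t=11 v=9: → [10,15); WM=11
i=6 t=16 v=1: → [15,20); WM=13
i=7 t=16 v=4: → [15,20); WM=13
i=8 t=19 v=6: → [15,20); WM=16; [10,15) fires=2
i=9 t=12 v=3: DROP (t<16-2); WM=16
i=10 t=9 v=5: DROP (t<16-2); WM=16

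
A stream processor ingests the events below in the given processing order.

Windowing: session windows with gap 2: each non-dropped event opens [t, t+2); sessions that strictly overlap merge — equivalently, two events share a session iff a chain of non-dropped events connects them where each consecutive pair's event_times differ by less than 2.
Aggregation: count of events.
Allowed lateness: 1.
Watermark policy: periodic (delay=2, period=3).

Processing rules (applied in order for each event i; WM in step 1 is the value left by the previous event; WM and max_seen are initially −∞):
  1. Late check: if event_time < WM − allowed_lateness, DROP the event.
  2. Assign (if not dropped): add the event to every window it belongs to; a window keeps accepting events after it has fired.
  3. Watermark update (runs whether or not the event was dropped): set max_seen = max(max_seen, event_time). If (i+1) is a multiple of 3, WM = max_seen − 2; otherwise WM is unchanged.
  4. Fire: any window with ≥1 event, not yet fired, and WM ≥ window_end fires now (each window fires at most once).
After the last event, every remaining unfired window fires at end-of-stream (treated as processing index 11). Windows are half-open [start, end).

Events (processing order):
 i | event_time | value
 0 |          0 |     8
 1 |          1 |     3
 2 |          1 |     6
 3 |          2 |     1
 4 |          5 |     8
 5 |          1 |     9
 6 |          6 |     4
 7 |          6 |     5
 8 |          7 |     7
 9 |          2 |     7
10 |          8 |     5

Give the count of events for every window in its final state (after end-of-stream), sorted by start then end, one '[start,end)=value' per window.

i=0 t=0 v=8: → [0,2); WM=−∞
i=1 t=1 v=3: → [0,3); WM=−∞
i=2 t=1 v=6: → [0,3); WM=-1
i=3 t=2 v=1: → [0,4); WM=-1
i=4 t=5 v=8: → [5,7); WM=-1
i=5 t=1 v=9: → [0,4); WM=3
i=6 t=6 v=4: → [5,8); WM=3
i=7 t=6 v=5: → [5,8); WM=3
i=8 t=7 v=7: → [5,9); WM=5
i=9 t=2 v=7: DROP (t<5-1); WM=5
i=10 t=8 v=5: → [5,10); WM=5

[0,4)=5 [5,10)=5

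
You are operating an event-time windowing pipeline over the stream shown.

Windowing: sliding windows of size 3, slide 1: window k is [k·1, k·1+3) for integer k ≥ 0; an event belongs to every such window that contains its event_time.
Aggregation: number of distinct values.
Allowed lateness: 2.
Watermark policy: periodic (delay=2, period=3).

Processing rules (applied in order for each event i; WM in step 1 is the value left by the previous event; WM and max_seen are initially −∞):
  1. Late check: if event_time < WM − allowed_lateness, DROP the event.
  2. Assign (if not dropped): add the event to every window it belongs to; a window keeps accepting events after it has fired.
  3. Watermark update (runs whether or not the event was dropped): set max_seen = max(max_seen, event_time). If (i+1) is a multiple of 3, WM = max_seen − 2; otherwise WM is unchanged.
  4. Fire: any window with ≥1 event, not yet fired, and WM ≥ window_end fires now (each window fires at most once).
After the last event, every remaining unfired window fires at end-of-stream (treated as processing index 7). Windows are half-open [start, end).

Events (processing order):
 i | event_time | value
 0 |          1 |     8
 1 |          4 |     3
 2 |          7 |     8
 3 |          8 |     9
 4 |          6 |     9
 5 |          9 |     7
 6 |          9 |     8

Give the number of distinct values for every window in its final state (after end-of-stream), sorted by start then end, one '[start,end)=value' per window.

[0,3)=1 [1,4)=1 [2,5)=1 [3,6)=1 [4,7)=2 [5,8)=2 [6,9)=2 [7,10)=3 [8,11)=3 [9,12)=2

i=0 t=1 v=8: → [1,4),[0,3); WM=−∞
i=1 t=4 v=3: → [4,7),[3,6),[2,5); WM=−∞
i=2 t=7 v=8: → [7,10),[6,9),[5,8); WM=5; [0,3) fires=1 [1,4) fires=1 [2,5) fires=1
i=3 t=8 v=9: → [8,11),[7,10),[6,9); WM=5
i=4 t=6 v=9: → [6,9),[5,8),[4,7); WM=5
i=5 t=9 v=7: → [9,12),[8,11),[7,10); WM=7; [3,6) fires=1 [4,7) fires=2
i=6 t=9 v=8: → [9,12),[8,11),[7,10); WM=7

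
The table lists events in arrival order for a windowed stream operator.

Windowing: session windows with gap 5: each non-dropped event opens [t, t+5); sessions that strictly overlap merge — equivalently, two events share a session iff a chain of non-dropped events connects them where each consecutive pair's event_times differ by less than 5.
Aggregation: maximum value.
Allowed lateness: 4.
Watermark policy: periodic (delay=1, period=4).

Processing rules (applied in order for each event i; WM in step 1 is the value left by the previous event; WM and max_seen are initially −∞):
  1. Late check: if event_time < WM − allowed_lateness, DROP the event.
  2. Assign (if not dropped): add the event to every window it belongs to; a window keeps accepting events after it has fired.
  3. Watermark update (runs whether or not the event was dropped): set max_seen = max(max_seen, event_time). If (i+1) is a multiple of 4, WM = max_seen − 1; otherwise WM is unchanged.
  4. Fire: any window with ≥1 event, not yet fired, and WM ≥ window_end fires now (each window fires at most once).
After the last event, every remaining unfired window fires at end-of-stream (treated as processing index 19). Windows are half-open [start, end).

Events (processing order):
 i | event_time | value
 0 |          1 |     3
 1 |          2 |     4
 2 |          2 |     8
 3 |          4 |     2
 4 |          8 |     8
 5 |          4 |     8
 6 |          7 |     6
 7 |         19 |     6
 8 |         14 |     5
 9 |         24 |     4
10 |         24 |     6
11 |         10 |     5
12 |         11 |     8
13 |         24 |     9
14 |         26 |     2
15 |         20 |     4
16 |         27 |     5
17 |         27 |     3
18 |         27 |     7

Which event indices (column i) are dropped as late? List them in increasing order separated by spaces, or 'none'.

11 12

i=0 t=1 v=3: → [1,6); WM=−∞
i=1 t=2 v=4: → [1,7); WM=−∞
i=2 t=2 v=8: → [1,7); WM=−∞
i=3 t=4 v=2: → [1,9); WM=3
i=4 t=8 v=8: → [1,13); WM=3
i=5 t=4 v=8: → [1,13); WM=3
i=6 t=7 v=6: → [1,13); WM=3
i=7 t=19 v=6: → [19,24); WM=18
i=8 t=14 v=5: → [14,19); WM=18
i=9 t=24 v=4: → [24,29); WM=18
i=10 t=24 v=6: → [24,29); WM=18
i=11 t=10 v=5: DROP (t<18-4); WM=23
i=12 t=11 v=8: DROP (t<23-4); WM=23
i=13 t=24 v=9: → [24,29); WM=23
i=14 t=26 v=2: → [24,31); WM=23
i=15 t=20 v=4: → [19,31); WM=25
i=16 t=27 v=5: → [19,32); WM=25
i=17 t=27 v=3: → [19,32); WM=25
i=18 t=27 v=7: → [19,32); WM=25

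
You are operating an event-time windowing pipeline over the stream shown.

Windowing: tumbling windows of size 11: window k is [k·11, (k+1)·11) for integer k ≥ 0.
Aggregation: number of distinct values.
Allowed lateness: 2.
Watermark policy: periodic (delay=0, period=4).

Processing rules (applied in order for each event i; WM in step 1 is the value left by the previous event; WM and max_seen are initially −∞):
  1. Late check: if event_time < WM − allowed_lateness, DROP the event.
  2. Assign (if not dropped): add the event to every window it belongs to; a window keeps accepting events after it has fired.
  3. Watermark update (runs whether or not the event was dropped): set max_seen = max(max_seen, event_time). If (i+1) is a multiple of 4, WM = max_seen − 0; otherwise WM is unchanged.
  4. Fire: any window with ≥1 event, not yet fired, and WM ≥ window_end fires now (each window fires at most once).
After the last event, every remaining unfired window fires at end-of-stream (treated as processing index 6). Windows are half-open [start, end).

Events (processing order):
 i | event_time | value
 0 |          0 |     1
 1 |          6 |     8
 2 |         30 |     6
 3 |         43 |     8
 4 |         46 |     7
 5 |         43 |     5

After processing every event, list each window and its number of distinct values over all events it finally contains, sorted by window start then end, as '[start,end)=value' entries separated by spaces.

i=0 t=0 v=1: → [0,11); WM=−∞
i=1 t=6 v=8: → [0,11); WM=−∞
i=2 t=30 v=6: → [22,33); WM=−∞
i=3 t=43 v=8: → [33,44); WM=43; [0,11) fires=2 [22,33) fires=1
i=4 t=46 v=7: → [44,55); WM=43
i=5 t=43 v=5: → [33,44); WM=43

[0,11)=2 [22,33)=1 [33,44)=2 [44,55)=1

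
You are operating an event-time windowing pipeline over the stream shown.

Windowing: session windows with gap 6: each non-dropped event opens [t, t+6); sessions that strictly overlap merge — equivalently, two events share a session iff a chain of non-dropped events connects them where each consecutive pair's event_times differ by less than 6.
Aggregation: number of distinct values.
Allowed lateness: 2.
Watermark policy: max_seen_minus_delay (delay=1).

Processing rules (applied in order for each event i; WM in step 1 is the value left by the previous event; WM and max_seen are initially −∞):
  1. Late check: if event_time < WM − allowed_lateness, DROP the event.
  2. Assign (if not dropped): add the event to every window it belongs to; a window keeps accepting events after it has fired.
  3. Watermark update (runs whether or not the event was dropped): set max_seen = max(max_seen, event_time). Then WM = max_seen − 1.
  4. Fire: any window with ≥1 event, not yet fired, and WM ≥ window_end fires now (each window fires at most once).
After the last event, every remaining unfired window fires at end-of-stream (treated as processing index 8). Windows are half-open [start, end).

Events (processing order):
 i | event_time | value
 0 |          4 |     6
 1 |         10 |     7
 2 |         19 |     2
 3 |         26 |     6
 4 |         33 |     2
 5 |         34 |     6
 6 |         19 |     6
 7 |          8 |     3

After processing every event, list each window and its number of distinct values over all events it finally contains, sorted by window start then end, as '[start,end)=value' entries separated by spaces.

[4,10)=1 [10,16)=1 [19,25)=1 [26,32)=1 [33,40)=2

i=0 t=4 v=6: → [4,10); WM=3
i=1 t=10 v=7: → [10,16); WM=9
i=2 t=19 v=2: → [19,25); WM=18
i=3 t=26 v=6: → [26,32); WM=25
i=4 t=33 v=2: → [33,39); WM=32
i=5 t=34 v=6: → [33,40); WM=33
i=6 t=19 v=6: DROP (t<33-2); WM=33
i=7 t=8 v=3: DROP (t<33-2); WM=33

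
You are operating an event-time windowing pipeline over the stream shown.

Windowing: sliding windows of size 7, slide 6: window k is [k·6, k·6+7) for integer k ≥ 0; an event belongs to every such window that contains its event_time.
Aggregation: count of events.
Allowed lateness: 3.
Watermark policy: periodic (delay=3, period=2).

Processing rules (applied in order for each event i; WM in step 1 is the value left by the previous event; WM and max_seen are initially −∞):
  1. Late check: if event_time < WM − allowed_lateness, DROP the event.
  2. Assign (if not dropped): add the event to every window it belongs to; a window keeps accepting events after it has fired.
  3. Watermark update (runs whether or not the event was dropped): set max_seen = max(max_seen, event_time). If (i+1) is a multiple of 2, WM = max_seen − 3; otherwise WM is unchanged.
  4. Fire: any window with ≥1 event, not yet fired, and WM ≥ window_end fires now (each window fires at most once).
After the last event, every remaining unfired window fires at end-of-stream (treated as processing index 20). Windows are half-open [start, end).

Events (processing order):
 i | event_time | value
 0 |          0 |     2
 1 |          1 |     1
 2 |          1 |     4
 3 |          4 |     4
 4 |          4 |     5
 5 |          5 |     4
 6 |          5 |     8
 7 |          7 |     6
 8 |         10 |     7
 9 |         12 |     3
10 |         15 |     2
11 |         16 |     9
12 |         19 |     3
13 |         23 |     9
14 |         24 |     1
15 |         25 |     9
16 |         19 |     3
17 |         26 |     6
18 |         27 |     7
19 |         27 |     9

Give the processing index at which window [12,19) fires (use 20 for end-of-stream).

i=0 t=0 v=2: → [0,7); WM=−∞
i=1 t=1 v=1: → [0,7); WM=-2
i=2 t=1 v=4: → [0,7); WM=-2
i=3 t=4 v=4: → [0,7); WM=1
i=4 t=4 v=5: → [0,7); WM=1
i=5 t=5 v=4: → [0,7); WM=2
i=6 t=5 v=8: → [0,7); WM=2
i=7 t=7 v=6: → [6,13); WM=4
i=8 t=10 v=7: → [6,13); WM=4
i=9 t=12 v=3: → [12,19),[6,13); WM=9; [0,7) fires=7
i=10 t=15 v=2: → [12,19); WM=9
i=11 t=16 v=9: → [12,19); WM=13; [6,13) fires=3
i=12 t=19 v=3: → [18,25); WM=13
i=13 t=23 v=9: → [18,25); WM=20; [12,19) fires=3
i=14 t=24 v=1: → [24,31),[18,25); WM=20
i=15 t=25 v=9: → [24,31); WM=22
i=16 t=19 v=3: → [18,25); WM=22
i=17 t=26 v=6: → [24,31); WM=23
i=18 t=27 v=7: → [24,31); WM=23
i=19 t=27 v=9: → [24,31); WM=24

13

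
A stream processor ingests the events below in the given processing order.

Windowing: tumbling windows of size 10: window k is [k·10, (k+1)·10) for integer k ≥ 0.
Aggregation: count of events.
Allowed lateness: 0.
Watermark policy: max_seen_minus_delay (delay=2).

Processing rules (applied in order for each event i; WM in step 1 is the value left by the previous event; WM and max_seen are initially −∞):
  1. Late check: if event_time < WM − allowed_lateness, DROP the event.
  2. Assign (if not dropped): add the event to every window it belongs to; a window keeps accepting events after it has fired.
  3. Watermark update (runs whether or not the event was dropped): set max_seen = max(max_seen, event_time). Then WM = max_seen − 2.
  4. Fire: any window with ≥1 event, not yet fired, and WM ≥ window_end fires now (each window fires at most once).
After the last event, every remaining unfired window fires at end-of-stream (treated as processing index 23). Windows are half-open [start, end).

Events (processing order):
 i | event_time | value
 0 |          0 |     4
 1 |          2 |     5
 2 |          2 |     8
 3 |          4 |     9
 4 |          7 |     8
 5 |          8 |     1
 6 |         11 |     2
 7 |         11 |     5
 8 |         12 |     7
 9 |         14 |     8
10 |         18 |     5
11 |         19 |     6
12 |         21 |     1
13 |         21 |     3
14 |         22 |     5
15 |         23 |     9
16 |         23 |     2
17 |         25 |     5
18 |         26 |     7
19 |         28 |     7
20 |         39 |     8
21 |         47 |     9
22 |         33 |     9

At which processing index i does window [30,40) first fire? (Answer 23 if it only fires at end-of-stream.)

i=0 t=0 v=4: → [0,10); WM=-2
i=1 t=2 v=5: → [0,10); WM=0
i=2 t=2 v=8: → [0,10); WM=0
i=3 t=4 v=9: → [0,10); WM=2
i=4 t=7 v=8: → [0,10); WM=5
i=5 t=8 v=1: → [0,10); WM=6
i=6 t=11 v=2: → [10,20); WM=9
i=7 t=11 v=5: → [10,20); WM=9
i=8 t=12 v=7: → [10,20); WM=10; [0,10) fires=6
i=9 t=14 v=8: → [10,20); WM=12
i=10 t=18 v=5: → [10,20); WM=16
i=11 t=19 v=6: → [10,20); WM=17
i=12 t=21 v=1: → [20,30); WM=19
i=13 t=21 v=3: → [20,30); WM=19
i=14 t=22 v=5: → [20,30); WM=20; [10,20) fires=6
i=15 t=23 v=9: → [20,30); WM=21
i=16 t=23 v=2: → [20,30); WM=21
i=17 t=25 v=5: → [20,30); WM=23
i=18 t=26 v=7: → [20,30); WM=24
i=19 t=28 v=7: → [20,30); WM=26
i=20 t=39 v=8: → [30,40); WM=37; [20,30) fires=8
i=21 t=47 v=9: → [40,50); WM=45; [30,40) fires=1
i=22 t=33 v=9: DROP (t<45-0); WM=45

21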